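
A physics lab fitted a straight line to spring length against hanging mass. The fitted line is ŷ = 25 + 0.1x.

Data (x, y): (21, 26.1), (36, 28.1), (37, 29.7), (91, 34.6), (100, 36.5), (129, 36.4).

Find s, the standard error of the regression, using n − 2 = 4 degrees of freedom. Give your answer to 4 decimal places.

x=21: ŷ = 25 + 0.1·21 = 27.1; r = 26.1 − 27.1 = -1
x=36: ŷ = 25 + 0.1·36 = 28.6; r = 28.1 − 28.6 = -0.5
x=37: ŷ = 25 + 0.1·37 = 28.7; r = 29.7 − 28.7 = 1
x=91: ŷ = 25 + 0.1·91 = 34.1; r = 34.6 − 34.1 = 0.5
x=100: ŷ = 25 + 0.1·100 = 35; r = 36.5 − 35 = 1.5
x=129: ŷ = 25 + 0.1·129 = 37.9; r = 36.4 − 37.9 = -1.5
SSE = 1 + 0.25 + 1 + 0.25 + 2.25 + 2.25 = 7
s = √(7/4) = √1.75 ≈ 1.3229

s = 1.3229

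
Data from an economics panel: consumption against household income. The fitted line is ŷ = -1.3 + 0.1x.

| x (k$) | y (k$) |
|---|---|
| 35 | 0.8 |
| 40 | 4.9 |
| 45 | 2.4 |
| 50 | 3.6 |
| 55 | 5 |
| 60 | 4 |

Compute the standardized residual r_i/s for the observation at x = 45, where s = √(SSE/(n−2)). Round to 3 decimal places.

-0.546

x=35: ŷ = -1.3 + 0.1·35 = 2.2; r = 0.8 − 2.2 = -1.4
x=40: ŷ = -1.3 + 0.1·40 = 2.7; r = 4.9 − 2.7 = 2.2
x=45: ŷ = -1.3 + 0.1·45 = 3.2; r = 2.4 − 3.2 = -0.8
x=50: ŷ = -1.3 + 0.1·50 = 3.7; r = 3.6 − 3.7 = -0.1
x=55: ŷ = -1.3 + 0.1·55 = 4.2; r = 5 − 4.2 = 0.8
x=60: ŷ = -1.3 + 0.1·60 = 4.7; r = 4 − 4.7 = -0.7
SSE = 1.96 + 4.84 + 0.64 + 0.01 + 0.64 + 0.49 = 8.58
s = √(8.58/4) = 1.46458
r/s = -0.8 / 1.46458 = -0.546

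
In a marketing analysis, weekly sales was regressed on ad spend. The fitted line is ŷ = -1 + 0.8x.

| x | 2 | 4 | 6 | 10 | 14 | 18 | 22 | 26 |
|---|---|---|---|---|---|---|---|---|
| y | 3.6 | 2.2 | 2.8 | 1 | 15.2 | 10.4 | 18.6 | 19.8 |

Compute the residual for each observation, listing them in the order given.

3, 0, -1, -6, 5, -3, 2, 0

x=2: ŷ = -1 + 0.8·2 = 0.6; r = 3.6 − 0.6 = 3
x=4: ŷ = -1 + 0.8·4 = 2.2; r = 2.2 − 2.2 = 0
x=6: ŷ = -1 + 0.8·6 = 3.8; r = 2.8 − 3.8 = -1
x=10: ŷ = -1 + 0.8·10 = 7; r = 1 − 7 = -6
x=14: ŷ = -1 + 0.8·14 = 10.2; r = 15.2 − 10.2 = 5
x=18: ŷ = -1 + 0.8·18 = 13.4; r = 10.4 − 13.4 = -3
x=22: ŷ = -1 + 0.8·22 = 16.6; r = 18.6 − 16.6 = 2
x=26: ŷ = -1 + 0.8·26 = 19.8; r = 19.8 − 19.8 = 0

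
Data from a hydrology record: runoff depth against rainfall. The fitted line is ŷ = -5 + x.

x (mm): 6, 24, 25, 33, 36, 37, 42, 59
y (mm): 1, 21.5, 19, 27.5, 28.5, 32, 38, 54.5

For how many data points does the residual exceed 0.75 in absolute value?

4

x=6: ŷ = -5 + 6 = 1; e = 1 − 1 = 0
x=24: ŷ = -5 + 24 = 19; e = 21.5 − 19 = 2.5
x=25: ŷ = -5 + 25 = 20; e = 19 − 20 = -1
x=33: ŷ = -5 + 33 = 28; e = 27.5 − 28 = -0.5
x=36: ŷ = -5 + 36 = 31; e = 28.5 − 31 = -2.5
x=37: ŷ = -5 + 37 = 32; e = 32 − 32 = 0
x=42: ŷ = -5 + 42 = 37; e = 38 − 37 = 1
x=59: ŷ = -5 + 59 = 54; e = 54.5 − 54 = 0.5
|e| > 0.75: x=24 (|e|=2.5), x=25 (|e|=1), x=36 (|e|=2.5), x=42 (|e|=1) → 4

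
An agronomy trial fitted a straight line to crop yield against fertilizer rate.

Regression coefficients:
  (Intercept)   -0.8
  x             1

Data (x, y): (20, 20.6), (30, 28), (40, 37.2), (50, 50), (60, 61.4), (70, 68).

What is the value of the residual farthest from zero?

r = 2.2

x=20: ŷ = -0.8 + 20 = 19.2; r = 20.6 − 19.2 = 1.4
x=30: ŷ = -0.8 + 30 = 29.2; r = 28 − 29.2 = -1.2
x=40: ŷ = -0.8 + 40 = 39.2; r = 37.2 − 39.2 = -2
x=50: ŷ = -0.8 + 50 = 49.2; r = 50 − 49.2 = 0.8
x=60: ŷ = -0.8 + 60 = 59.2; r = 61.4 − 59.2 = 2.2
x=70: ŷ = -0.8 + 70 = 69.2; r = 68 − 69.2 = -1.2
Largest |r| is 2.2 at x = 60, residual 2.2.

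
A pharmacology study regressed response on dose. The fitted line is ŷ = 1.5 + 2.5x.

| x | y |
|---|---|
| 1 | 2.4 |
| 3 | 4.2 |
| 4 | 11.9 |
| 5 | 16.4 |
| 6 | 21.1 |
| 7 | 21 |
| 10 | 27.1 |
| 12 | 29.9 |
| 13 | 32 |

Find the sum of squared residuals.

x=1: ŷ = 1.5 + 2.5·1 = 4; r = 2.4 − 4 = -1.6
x=3: ŷ = 1.5 + 2.5·3 = 9; r = 4.2 − 9 = -4.8
x=4: ŷ = 1.5 + 2.5·4 = 11.5; r = 11.9 − 11.5 = 0.4
x=5: ŷ = 1.5 + 2.5·5 = 14; r = 16.4 − 14 = 2.4
x=6: ŷ = 1.5 + 2.5·6 = 16.5; r = 21.1 − 16.5 = 4.6
x=7: ŷ = 1.5 + 2.5·7 = 19; r = 21 − 19 = 2
x=10: ŷ = 1.5 + 2.5·10 = 26.5; r = 27.1 − 26.5 = 0.6
x=12: ŷ = 1.5 + 2.5·12 = 31.5; r = 29.9 − 31.5 = -1.6
x=13: ŷ = 1.5 + 2.5·13 = 34; r = 32 − 34 = -2
SSE = 2.56 + 23.04 + 0.16 + 5.76 + 21.16 + 4 + 0.36 + 2.56 + 4 = 63.6

SSE = 63.6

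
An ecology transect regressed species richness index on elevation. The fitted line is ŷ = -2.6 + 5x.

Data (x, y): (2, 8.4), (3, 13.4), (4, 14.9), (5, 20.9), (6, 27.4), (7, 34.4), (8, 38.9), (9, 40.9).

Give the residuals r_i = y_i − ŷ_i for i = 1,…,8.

1, 1, -2.5, -1.5, 0, 2, 1.5, -1.5

x=2: ŷ = -2.6 + 5·2 = 7.4; r = 8.4 − 7.4 = 1
x=3: ŷ = -2.6 + 5·3 = 12.4; r = 13.4 − 12.4 = 1
x=4: ŷ = -2.6 + 5·4 = 17.4; r = 14.9 − 17.4 = -2.5
x=5: ŷ = -2.6 + 5·5 = 22.4; r = 20.9 − 22.4 = -1.5
x=6: ŷ = -2.6 + 5·6 = 27.4; r = 27.4 − 27.4 = 0
x=7: ŷ = -2.6 + 5·7 = 32.4; r = 34.4 − 32.4 = 2
x=8: ŷ = -2.6 + 5·8 = 37.4; r = 38.9 − 37.4 = 1.5
x=9: ŷ = -2.6 + 5·9 = 42.4; r = 40.9 − 42.4 = -1.5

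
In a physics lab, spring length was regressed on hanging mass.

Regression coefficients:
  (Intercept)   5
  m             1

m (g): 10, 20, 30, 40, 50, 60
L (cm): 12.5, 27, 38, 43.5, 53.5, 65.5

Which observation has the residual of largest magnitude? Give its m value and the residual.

m=10: L̂ = 5 + 10 = 15; r = 12.5 − 15 = -2.5
m=20: L̂ = 5 + 20 = 25; r = 27 − 25 = 2
m=30: L̂ = 5 + 30 = 35; r = 38 − 35 = 3
m=40: L̂ = 5 + 40 = 45; r = 43.5 − 45 = -1.5
m=50: L̂ = 5 + 50 = 55; r = 53.5 − 55 = -1.5
m=60: L̂ = 5 + 60 = 65; r = 65.5 − 65 = 0.5
Largest |r| is 3 at m = 30, residual 3.

m = 30, r = 3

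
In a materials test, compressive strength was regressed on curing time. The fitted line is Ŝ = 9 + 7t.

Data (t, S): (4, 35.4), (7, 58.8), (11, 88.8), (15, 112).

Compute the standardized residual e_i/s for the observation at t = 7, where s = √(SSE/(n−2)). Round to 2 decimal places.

0.29

t=4: Ŝ = 9 + 7·4 = 37; e = 35.4 − 37 = -1.6
t=7: Ŝ = 9 + 7·7 = 58; e = 58.8 − 58 = 0.8
t=11: Ŝ = 9 + 7·11 = 86; e = 88.8 − 86 = 2.8
t=15: Ŝ = 9 + 7·15 = 114; e = 112 − 114 = -2
SSE = 2.56 + 0.64 + 7.84 + 4 = 15.04
s = √(15.04/2) = 2.74226
e/s = 0.8 / 2.74226 = 0.29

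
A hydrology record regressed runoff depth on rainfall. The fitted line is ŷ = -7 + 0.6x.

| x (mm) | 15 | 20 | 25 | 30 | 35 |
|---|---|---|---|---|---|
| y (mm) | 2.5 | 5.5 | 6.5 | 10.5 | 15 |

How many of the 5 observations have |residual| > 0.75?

2

x=15: ŷ = -7 + 0.6·15 = 2; e = 2.5 − 2 = 0.5
x=20: ŷ = -7 + 0.6·20 = 5; e = 5.5 − 5 = 0.5
x=25: ŷ = -7 + 0.6·25 = 8; e = 6.5 − 8 = -1.5
x=30: ŷ = -7 + 0.6·30 = 11; e = 10.5 − 11 = -0.5
x=35: ŷ = -7 + 0.6·35 = 14; e = 15 − 14 = 1
|e| > 0.75: x=25 (|e|=1.5), x=35 (|e|=1) → 2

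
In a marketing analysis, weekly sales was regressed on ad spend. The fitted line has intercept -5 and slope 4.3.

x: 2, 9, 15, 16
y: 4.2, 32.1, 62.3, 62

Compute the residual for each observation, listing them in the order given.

0.6, -1.6, 2.8, -1.8

x=2: ŷ = -5 + 4.3·2 = 3.6; r = 4.2 − 3.6 = 0.6
x=9: ŷ = -5 + 4.3·9 = 33.7; r = 32.1 − 33.7 = -1.6
x=15: ŷ = -5 + 4.3·15 = 59.5; r = 62.3 − 59.5 = 2.8
x=16: ŷ = -5 + 4.3·16 = 63.8; r = 62 − 63.8 = -1.8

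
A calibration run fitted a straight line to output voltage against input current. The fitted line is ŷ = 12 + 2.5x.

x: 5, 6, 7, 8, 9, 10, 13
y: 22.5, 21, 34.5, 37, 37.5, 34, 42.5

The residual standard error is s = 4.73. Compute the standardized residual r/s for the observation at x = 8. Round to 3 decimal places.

1.057

ŷ = 12 + 2.5·8 = 32
r = 37 − 32 = 5
r/s = 5 / 4.73 = 1.057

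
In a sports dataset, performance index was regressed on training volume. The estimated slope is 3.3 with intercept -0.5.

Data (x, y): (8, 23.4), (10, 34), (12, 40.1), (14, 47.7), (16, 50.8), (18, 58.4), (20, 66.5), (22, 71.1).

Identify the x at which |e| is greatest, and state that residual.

x = 8, e = -2.5

x=8: ŷ = -0.5 + 3.3·8 = 25.9; e = 23.4 − 25.9 = -2.5
x=10: ŷ = -0.5 + 3.3·10 = 32.5; e = 34 − 32.5 = 1.5
x=12: ŷ = -0.5 + 3.3·12 = 39.1; e = 40.1 − 39.1 = 1
x=14: ŷ = -0.5 + 3.3·14 = 45.7; e = 47.7 − 45.7 = 2
x=16: ŷ = -0.5 + 3.3·16 = 52.3; e = 50.8 − 52.3 = -1.5
x=18: ŷ = -0.5 + 3.3·18 = 58.9; e = 58.4 − 58.9 = -0.5
x=20: ŷ = -0.5 + 3.3·20 = 65.5; e = 66.5 − 65.5 = 1
x=22: ŷ = -0.5 + 3.3·22 = 72.1; e = 71.1 − 72.1 = -1
Largest |e| is 2.5 at x = 8, residual -2.5.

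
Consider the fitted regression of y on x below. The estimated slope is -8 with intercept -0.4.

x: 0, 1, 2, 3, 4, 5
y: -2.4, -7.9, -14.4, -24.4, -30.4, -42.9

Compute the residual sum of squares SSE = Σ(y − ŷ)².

SSE = 18.5

x=0: ŷ = -0.4 − 8·0 = -0.4; e = -2.4 − (-0.4) = -2
x=1: ŷ = -0.4 − 8·1 = -8.4; e = -7.9 − (-8.4) = 0.5
x=2: ŷ = -0.4 − 8·2 = -16.4; e = -14.4 − (-16.4) = 2
x=3: ŷ = -0.4 − 8·3 = -24.4; e = -24.4 − (-24.4) = 0
x=4: ŷ = -0.4 − 8·4 = -32.4; e = -30.4 − (-32.4) = 2
x=5: ŷ = -0.4 − 8·5 = -40.4; e = -42.9 − (-40.4) = -2.5
SSE = 4 + 0.25 + 4 + 0 + 4 + 6.25 = 18.5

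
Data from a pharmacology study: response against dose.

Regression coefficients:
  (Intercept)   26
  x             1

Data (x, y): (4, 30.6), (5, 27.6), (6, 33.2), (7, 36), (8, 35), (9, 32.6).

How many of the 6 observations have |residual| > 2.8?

2

x=4: ŷ = 26 + 4 = 30; e = 30.6 − 30 = 0.6
x=5: ŷ = 26 + 5 = 31; e = 27.6 − 31 = -3.4
x=6: ŷ = 26 + 6 = 32; e = 33.2 − 32 = 1.2
x=7: ŷ = 26 + 7 = 33; e = 36 − 33 = 3
x=8: ŷ = 26 + 8 = 34; e = 35 − 34 = 1
x=9: ŷ = 26 + 9 = 35; e = 32.6 − 35 = -2.4
|e| > 2.8: x=5 (|e|=3.4), x=7 (|e|=3) → 2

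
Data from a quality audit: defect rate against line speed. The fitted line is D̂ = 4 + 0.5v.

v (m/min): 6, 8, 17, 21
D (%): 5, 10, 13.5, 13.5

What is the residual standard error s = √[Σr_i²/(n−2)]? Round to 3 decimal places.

s = 2.236

v=6: D̂ = 4 + 0.5·6 = 7; r = 5 − 7 = -2
v=8: D̂ = 4 + 0.5·8 = 8; r = 10 − 8 = 2
v=17: D̂ = 4 + 0.5·17 = 12.5; r = 13.5 − 12.5 = 1
v=21: D̂ = 4 + 0.5·21 = 14.5; r = 13.5 − 14.5 = -1
SSE = 4 + 4 + 1 + 1 = 10
s = √(10/2) = √5 ≈ 2.236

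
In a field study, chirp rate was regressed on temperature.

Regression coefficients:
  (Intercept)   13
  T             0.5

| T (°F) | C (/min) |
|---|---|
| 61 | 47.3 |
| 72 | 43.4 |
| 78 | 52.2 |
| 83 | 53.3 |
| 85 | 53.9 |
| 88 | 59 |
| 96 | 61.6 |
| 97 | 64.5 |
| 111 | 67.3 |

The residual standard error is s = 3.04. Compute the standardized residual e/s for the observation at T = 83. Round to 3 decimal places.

ŷ = 13 + 0.5·83 = 54.5
e = 53.3 − 54.5 = -1.2
e/s = -1.2 / 3.04 = -0.395

-0.395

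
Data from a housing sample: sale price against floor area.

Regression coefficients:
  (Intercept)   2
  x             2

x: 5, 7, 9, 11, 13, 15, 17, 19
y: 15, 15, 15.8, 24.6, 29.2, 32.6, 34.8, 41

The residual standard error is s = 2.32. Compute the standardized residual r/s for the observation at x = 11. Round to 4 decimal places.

ŷ = 2 + 2·11 = 24
r = 24.6 − 24 = 0.6
r/s = 0.6 / 2.32 = 0.2586

0.2586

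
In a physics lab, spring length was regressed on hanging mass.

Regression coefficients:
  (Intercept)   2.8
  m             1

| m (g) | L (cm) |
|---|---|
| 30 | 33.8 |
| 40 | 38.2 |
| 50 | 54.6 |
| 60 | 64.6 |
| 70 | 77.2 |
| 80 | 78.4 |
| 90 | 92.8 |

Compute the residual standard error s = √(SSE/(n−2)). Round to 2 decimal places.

m=30: ŷ = 2.8 + 30 = 32.8; e = 33.8 − 32.8 = 1
m=40: ŷ = 2.8 + 40 = 42.8; e = 38.2 − 42.8 = -4.6
m=50: ŷ = 2.8 + 50 = 52.8; e = 54.6 − 52.8 = 1.8
m=60: ŷ = 2.8 + 60 = 62.8; e = 64.6 − 62.8 = 1.8
m=70: ŷ = 2.8 + 70 = 72.8; e = 77.2 − 72.8 = 4.4
m=80: ŷ = 2.8 + 80 = 82.8; e = 78.4 − 82.8 = -4.4
m=90: ŷ = 2.8 + 90 = 92.8; e = 92.8 − 92.8 = 0
SSE = 1 + 21.16 + 3.24 + 3.24 + 19.36 + 19.36 + 0 = 67.36
s = √(67.36/5) = √13.472 ≈ 3.67

s = 3.67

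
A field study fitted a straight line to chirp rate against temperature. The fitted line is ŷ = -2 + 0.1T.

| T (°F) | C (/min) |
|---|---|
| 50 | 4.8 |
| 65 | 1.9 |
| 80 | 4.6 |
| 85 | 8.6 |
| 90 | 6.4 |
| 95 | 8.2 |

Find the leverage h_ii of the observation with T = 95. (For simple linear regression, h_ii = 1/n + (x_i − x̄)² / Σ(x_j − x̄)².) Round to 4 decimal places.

h = 0.3797

T̄ = (50 + 65 + 80 + 85 + 90 + 95)/6 = 77.5
Σ(T − T̄)² = 756.25 + 156.25 + 6.25 + 56.25 + 156.25 + 306.25 = 1437.5
h = 1/6 + (17.5)²/1437.5 = 0.166667 + 0.213043 = 0.3797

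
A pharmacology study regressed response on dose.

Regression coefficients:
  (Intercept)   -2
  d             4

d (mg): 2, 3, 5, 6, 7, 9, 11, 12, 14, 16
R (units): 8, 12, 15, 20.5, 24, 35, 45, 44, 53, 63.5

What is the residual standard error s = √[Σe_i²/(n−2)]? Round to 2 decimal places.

s = 2.25

d=2: ŷ = -2 + 4·2 = 6; e = 8 − 6 = 2
d=3: ŷ = -2 + 4·3 = 10; e = 12 − 10 = 2
d=5: ŷ = -2 + 4·5 = 18; e = 15 − 18 = -3
d=6: ŷ = -2 + 4·6 = 22; e = 20.5 − 22 = -1.5
d=7: ŷ = -2 + 4·7 = 26; e = 24 − 26 = -2
d=9: ŷ = -2 + 4·9 = 34; e = 35 − 34 = 1
d=11: ŷ = -2 + 4·11 = 42; e = 45 − 42 = 3
d=12: ŷ = -2 + 4·12 = 46; e = 44 − 46 = -2
d=14: ŷ = -2 + 4·14 = 54; e = 53 − 54 = -1
d=16: ŷ = -2 + 4·16 = 62; e = 63.5 − 62 = 1.5
SSE = 4 + 4 + 9 + 2.25 + 4 + 1 + 9 + 4 + 1 + 2.25 = 40.5
s = √(40.5/8) = √5.0625 ≈ 2.25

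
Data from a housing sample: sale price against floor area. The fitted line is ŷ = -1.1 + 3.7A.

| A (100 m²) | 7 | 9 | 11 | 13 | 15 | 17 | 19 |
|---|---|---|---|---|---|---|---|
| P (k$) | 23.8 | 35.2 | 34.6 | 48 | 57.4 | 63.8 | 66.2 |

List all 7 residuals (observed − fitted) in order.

A=7: ŷ = -1.1 + 3.7·7 = 24.8; e = 23.8 − 24.8 = -1
A=9: ŷ = -1.1 + 3.7·9 = 32.2; e = 35.2 − 32.2 = 3
A=11: ŷ = -1.1 + 3.7·11 = 39.6; e = 34.6 − 39.6 = -5
A=13: ŷ = -1.1 + 3.7·13 = 47; e = 48 − 47 = 1
A=15: ŷ = -1.1 + 3.7·15 = 54.4; e = 57.4 − 54.4 = 3
A=17: ŷ = -1.1 + 3.7·17 = 61.8; e = 63.8 − 61.8 = 2
A=19: ŷ = -1.1 + 3.7·19 = 69.2; e = 66.2 − 69.2 = -3

-1, 3, -5, 1, 3, 2, -3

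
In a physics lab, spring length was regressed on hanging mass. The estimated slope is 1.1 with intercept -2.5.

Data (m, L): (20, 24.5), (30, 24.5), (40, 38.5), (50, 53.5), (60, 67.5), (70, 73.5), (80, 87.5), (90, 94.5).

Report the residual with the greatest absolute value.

r = -6

m=20: L̂ = -2.5 + 1.1·20 = 19.5; r = 24.5 − 19.5 = 5
m=30: L̂ = -2.5 + 1.1·30 = 30.5; r = 24.5 − 30.5 = -6
m=40: L̂ = -2.5 + 1.1·40 = 41.5; r = 38.5 − 41.5 = -3
m=50: L̂ = -2.5 + 1.1·50 = 52.5; r = 53.5 − 52.5 = 1
m=60: L̂ = -2.5 + 1.1·60 = 63.5; r = 67.5 − 63.5 = 4
m=70: L̂ = -2.5 + 1.1·70 = 74.5; r = 73.5 − 74.5 = -1
m=80: L̂ = -2.5 + 1.1·80 = 85.5; r = 87.5 − 85.5 = 2
m=90: L̂ = -2.5 + 1.1·90 = 96.5; r = 94.5 − 96.5 = -2
Largest |r| is 6 at m = 30, residual -6.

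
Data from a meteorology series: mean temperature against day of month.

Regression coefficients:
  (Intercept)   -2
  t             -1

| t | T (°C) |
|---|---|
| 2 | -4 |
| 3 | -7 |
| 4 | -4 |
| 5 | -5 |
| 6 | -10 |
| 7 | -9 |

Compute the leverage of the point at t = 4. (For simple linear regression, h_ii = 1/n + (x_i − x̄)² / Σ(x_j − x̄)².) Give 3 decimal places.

t̄ = (2 + 3 + 4 + 5 + 6 + 7)/6 = 4.5
Σ(t − t̄)² = 6.25 + 2.25 + 0.25 + 0.25 + 2.25 + 6.25 = 17.5
h = 1/6 + (-0.5)²/17.5 = 0.166667 + 0.0142857 = 0.181

h = 0.181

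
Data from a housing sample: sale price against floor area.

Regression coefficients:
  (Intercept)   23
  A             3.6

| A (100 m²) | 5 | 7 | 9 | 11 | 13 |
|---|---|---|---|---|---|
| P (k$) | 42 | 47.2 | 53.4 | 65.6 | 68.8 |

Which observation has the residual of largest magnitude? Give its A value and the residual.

A = 11, r = 3

A=5: P̂ = 23 + 3.6·5 = 41; r = 42 − 41 = 1
A=7: P̂ = 23 + 3.6·7 = 48.2; r = 47.2 − 48.2 = -1
A=9: P̂ = 23 + 3.6·9 = 55.4; r = 53.4 − 55.4 = -2
A=11: P̂ = 23 + 3.6·11 = 62.6; r = 65.6 − 62.6 = 3
A=13: P̂ = 23 + 3.6·13 = 69.8; r = 68.8 − 69.8 = -1
Largest |r| is 3 at A = 11, residual 3.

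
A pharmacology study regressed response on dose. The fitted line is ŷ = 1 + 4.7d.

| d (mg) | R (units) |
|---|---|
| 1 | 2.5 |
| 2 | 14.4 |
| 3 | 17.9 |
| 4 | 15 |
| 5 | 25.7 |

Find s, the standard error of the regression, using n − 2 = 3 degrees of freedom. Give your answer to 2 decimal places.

s = 4.42

d=1: ŷ = 1 + 4.7·1 = 5.7; e = 2.5 − 5.7 = -3.2
d=2: ŷ = 1 + 4.7·2 = 10.4; e = 14.4 − 10.4 = 4
d=3: ŷ = 1 + 4.7·3 = 15.1; e = 17.9 − 15.1 = 2.8
d=4: ŷ = 1 + 4.7·4 = 19.8; e = 15 − 19.8 = -4.8
d=5: ŷ = 1 + 4.7·5 = 24.5; e = 25.7 − 24.5 = 1.2
SSE = 10.24 + 16 + 7.84 + 23.04 + 1.44 = 58.56
s = √(58.56/3) = √19.52 ≈ 4.42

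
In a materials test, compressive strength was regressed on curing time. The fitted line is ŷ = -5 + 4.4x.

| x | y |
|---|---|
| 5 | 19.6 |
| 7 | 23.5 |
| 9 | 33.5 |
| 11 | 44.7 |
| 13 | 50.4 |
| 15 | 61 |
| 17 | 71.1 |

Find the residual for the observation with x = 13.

r = -1.8

ŷ = -5 + 4.4·13 = 52.2
r = 50.4 − 52.2 = -1.8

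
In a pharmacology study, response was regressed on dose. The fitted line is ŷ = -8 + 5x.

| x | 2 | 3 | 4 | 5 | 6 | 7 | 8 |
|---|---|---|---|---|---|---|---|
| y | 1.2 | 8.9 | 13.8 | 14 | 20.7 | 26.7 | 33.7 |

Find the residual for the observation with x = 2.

r = -0.8

ŷ = -8 + 5·2 = 2
r = 1.2 − 2 = -0.8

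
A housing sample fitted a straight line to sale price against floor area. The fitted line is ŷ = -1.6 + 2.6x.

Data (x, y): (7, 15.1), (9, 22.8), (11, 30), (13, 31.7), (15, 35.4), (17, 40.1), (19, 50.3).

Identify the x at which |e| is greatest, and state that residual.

x = 11, e = 3

x=7: ŷ = -1.6 + 2.6·7 = 16.6; e = 15.1 − 16.6 = -1.5
x=9: ŷ = -1.6 + 2.6·9 = 21.8; e = 22.8 − 21.8 = 1
x=11: ŷ = -1.6 + 2.6·11 = 27; e = 30 − 27 = 3
x=13: ŷ = -1.6 + 2.6·13 = 32.2; e = 31.7 − 32.2 = -0.5
x=15: ŷ = -1.6 + 2.6·15 = 37.4; e = 35.4 − 37.4 = -2
x=17: ŷ = -1.6 + 2.6·17 = 42.6; e = 40.1 − 42.6 = -2.5
x=19: ŷ = -1.6 + 2.6·19 = 47.8; e = 50.3 − 47.8 = 2.5
Largest |e| is 3 at x = 11, residual 3.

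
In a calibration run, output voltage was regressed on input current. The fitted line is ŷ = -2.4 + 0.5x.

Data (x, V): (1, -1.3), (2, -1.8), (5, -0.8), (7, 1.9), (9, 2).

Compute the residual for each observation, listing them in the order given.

0.6, -0.4, -0.9, 0.8, -0.1

x=1: ŷ = -2.4 + 0.5·1 = -1.9; e = -1.3 − (-1.9) = 0.6
x=2: ŷ = -2.4 + 0.5·2 = -1.4; e = -1.8 − (-1.4) = -0.4
x=5: ŷ = -2.4 + 0.5·5 = 0.1; e = -0.8 − 0.1 = -0.9
x=7: ŷ = -2.4 + 0.5·7 = 1.1; e = 1.9 − 1.1 = 0.8
x=9: ŷ = -2.4 + 0.5·9 = 2.1; e = 2 − 2.1 = -0.1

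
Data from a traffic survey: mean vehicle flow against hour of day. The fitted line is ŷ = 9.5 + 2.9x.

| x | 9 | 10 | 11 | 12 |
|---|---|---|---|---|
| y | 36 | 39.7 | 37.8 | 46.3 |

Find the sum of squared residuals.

SSE = 18.56

x=9: ŷ = 9.5 + 2.9·9 = 35.6; e = 36 − 35.6 = 0.4
x=10: ŷ = 9.5 + 2.9·10 = 38.5; e = 39.7 − 38.5 = 1.2
x=11: ŷ = 9.5 + 2.9·11 = 41.4; e = 37.8 − 41.4 = -3.6
x=12: ŷ = 9.5 + 2.9·12 = 44.3; e = 46.3 − 44.3 = 2
SSE = 0.16 + 1.44 + 12.96 + 4 = 18.56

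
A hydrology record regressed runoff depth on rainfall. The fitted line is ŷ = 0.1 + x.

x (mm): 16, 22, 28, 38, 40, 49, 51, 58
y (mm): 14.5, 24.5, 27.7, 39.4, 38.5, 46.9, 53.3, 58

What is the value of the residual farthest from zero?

x=16: ŷ = 0.1 + 16 = 16.1; e = 14.5 − 16.1 = -1.6
x=22: ŷ = 0.1 + 22 = 22.1; e = 24.5 − 22.1 = 2.4
x=28: ŷ = 0.1 + 28 = 28.1; e = 27.7 − 28.1 = -0.4
x=38: ŷ = 0.1 + 38 = 38.1; e = 39.4 − 38.1 = 1.3
x=40: ŷ = 0.1 + 40 = 40.1; e = 38.5 − 40.1 = -1.6
x=49: ŷ = 0.1 + 49 = 49.1; e = 46.9 − 49.1 = -2.2
x=51: ŷ = 0.1 + 51 = 51.1; e = 53.3 − 51.1 = 2.2
x=58: ŷ = 0.1 + 58 = 58.1; e = 58 − 58.1 = -0.1
Largest |e| is 2.4 at x = 22, residual 2.4.

e = 2.4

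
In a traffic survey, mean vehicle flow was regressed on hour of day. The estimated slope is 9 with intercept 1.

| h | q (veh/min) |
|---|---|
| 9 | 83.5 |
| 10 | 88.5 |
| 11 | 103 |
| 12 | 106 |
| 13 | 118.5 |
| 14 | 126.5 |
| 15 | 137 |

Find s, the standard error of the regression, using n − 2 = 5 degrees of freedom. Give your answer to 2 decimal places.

h=9: q̂ = 1 + 9·9 = 82; r = 83.5 − 82 = 1.5
h=10: q̂ = 1 + 9·10 = 91; r = 88.5 − 91 = -2.5
h=11: q̂ = 1 + 9·11 = 100; r = 103 − 100 = 3
h=12: q̂ = 1 + 9·12 = 109; r = 106 − 109 = -3
h=13: q̂ = 1 + 9·13 = 118; r = 118.5 − 118 = 0.5
h=14: q̂ = 1 + 9·14 = 127; r = 126.5 − 127 = -0.5
h=15: q̂ = 1 + 9·15 = 136; r = 137 − 136 = 1
SSE = 2.25 + 6.25 + 9 + 9 + 0.25 + 0.25 + 1 = 28
s = √(28/5) = √5.6 ≈ 2.37

s = 2.37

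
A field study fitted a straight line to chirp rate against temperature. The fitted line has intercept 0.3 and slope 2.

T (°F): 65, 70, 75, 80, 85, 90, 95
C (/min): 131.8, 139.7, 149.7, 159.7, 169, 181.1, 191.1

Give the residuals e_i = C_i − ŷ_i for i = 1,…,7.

T=65: ŷ = 0.3 + 2·65 = 130.3; e = 131.8 − 130.3 = 1.5
T=70: ŷ = 0.3 + 2·70 = 140.3; e = 139.7 − 140.3 = -0.6
T=75: ŷ = 0.3 + 2·75 = 150.3; e = 149.7 − 150.3 = -0.6
T=80: ŷ = 0.3 + 2·80 = 160.3; e = 159.7 − 160.3 = -0.6
T=85: ŷ = 0.3 + 2·85 = 170.3; e = 169 − 170.3 = -1.3
T=90: ŷ = 0.3 + 2·90 = 180.3; e = 181.1 − 180.3 = 0.8
T=95: ŷ = 0.3 + 2·95 = 190.3; e = 191.1 − 190.3 = 0.8

1.5, -0.6, -0.6, -0.6, -1.3, 0.8, 0.8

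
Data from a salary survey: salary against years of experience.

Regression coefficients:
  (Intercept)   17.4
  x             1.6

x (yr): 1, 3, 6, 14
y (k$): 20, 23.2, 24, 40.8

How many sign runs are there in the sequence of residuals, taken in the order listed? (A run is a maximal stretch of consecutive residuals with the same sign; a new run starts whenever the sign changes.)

x=1: ŷ = 17.4 + 1.6·1 = 19; e = 20 − 19 = 1
x=3: ŷ = 17.4 + 1.6·3 = 22.2; e = 23.2 − 22.2 = 1
x=6: ŷ = 17.4 + 1.6·6 = 27; e = 24 − 27 = -3
x=14: ŷ = 17.4 + 1.6·14 = 39.8; e = 40.8 − 39.8 = 1
Signs: + + − +
Runs: +×2, −×1, +×1 → 3

3 runs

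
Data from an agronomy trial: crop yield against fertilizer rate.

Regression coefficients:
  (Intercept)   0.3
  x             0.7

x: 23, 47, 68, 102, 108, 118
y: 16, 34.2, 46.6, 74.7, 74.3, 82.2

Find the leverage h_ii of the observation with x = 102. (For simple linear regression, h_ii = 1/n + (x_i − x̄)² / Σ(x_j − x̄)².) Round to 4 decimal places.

h = 0.2493

x̄ = (23 + 47 + 68 + 102 + 108 + 118)/6 = 77.6667
Σ(x − x̄)² = 2988.44 + 940.444 + 93.4444 + 592.111 + 920.111 + 1626.78 = 7161.33
h = 1/6 + (24.3333)²/7161.33 = 0.166667 + 0.0826817 = 0.2493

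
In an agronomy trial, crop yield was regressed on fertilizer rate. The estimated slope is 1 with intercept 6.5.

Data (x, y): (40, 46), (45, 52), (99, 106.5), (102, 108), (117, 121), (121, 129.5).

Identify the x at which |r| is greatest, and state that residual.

x = 117, r = -2.5

x=40: ŷ = 6.5 + 40 = 46.5; r = 46 − 46.5 = -0.5
x=45: ŷ = 6.5 + 45 = 51.5; r = 52 − 51.5 = 0.5
x=99: ŷ = 6.5 + 99 = 105.5; r = 106.5 − 105.5 = 1
x=102: ŷ = 6.5 + 102 = 108.5; r = 108 − 108.5 = -0.5
x=117: ŷ = 6.5 + 117 = 123.5; r = 121 − 123.5 = -2.5
x=121: ŷ = 6.5 + 121 = 127.5; r = 129.5 − 127.5 = 2
Largest |r| is 2.5 at x = 117, residual -2.5.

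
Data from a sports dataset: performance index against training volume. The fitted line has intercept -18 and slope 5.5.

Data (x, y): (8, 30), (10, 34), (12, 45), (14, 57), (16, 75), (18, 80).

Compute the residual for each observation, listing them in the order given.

4, -3, -3, -2, 5, -1

x=8: ŷ = -18 + 5.5·8 = 26; r = 30 − 26 = 4
x=10: ŷ = -18 + 5.5·10 = 37; r = 34 − 37 = -3
x=12: ŷ = -18 + 5.5·12 = 48; r = 45 − 48 = -3
x=14: ŷ = -18 + 5.5·14 = 59; r = 57 − 59 = -2
x=16: ŷ = -18 + 5.5·16 = 70; r = 75 − 70 = 5
x=18: ŷ = -18 + 5.5·18 = 81; r = 80 − 81 = -1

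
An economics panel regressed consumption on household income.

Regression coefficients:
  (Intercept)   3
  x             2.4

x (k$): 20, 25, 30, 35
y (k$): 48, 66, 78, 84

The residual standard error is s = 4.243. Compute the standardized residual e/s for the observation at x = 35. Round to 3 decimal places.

-0.707

ŷ = 3 + 2.4·35 = 87
e = 84 − 87 = -3
e/s = -3 / 4.243 = -0.707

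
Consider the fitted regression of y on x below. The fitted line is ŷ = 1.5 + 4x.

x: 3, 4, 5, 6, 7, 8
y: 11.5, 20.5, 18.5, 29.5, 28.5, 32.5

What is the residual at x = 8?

r = -1

ŷ = 1.5 + 4·8 = 33.5
r = 32.5 − 33.5 = -1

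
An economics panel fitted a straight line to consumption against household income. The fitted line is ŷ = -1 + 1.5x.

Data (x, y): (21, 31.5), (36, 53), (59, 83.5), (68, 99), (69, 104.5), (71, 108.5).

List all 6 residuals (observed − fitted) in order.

x=21: ŷ = -1 + 1.5·21 = 30.5; e = 31.5 − 30.5 = 1
x=36: ŷ = -1 + 1.5·36 = 53; e = 53 − 53 = 0
x=59: ŷ = -1 + 1.5·59 = 87.5; e = 83.5 − 87.5 = -4
x=68: ŷ = -1 + 1.5·68 = 101; e = 99 − 101 = -2
x=69: ŷ = -1 + 1.5·69 = 102.5; e = 104.5 − 102.5 = 2
x=71: ŷ = -1 + 1.5·71 = 105.5; e = 108.5 − 105.5 = 3

1, 0, -4, -2, 2, 3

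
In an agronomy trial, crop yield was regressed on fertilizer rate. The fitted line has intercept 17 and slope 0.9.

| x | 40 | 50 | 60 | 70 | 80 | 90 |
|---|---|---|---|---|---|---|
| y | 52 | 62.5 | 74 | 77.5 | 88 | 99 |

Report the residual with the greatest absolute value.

x=40: ŷ = 17 + 0.9·40 = 53; e = 52 − 53 = -1
x=50: ŷ = 17 + 0.9·50 = 62; e = 62.5 − 62 = 0.5
x=60: ŷ = 17 + 0.9·60 = 71; e = 74 − 71 = 3
x=70: ŷ = 17 + 0.9·70 = 80; e = 77.5 − 80 = -2.5
x=80: ŷ = 17 + 0.9·80 = 89; e = 88 − 89 = -1
x=90: ŷ = 17 + 0.9·90 = 98; e = 99 − 98 = 1
Largest |e| is 3 at x = 60, residual 3.

e = 3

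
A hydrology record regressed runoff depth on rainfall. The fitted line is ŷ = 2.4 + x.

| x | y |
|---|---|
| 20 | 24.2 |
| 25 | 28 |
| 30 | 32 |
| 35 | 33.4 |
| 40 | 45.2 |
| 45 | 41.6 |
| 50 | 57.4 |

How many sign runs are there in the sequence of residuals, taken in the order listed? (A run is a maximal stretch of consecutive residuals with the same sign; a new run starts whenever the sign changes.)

x=20: ŷ = 2.4 + 20 = 22.4; e = 24.2 − 22.4 = 1.8
x=25: ŷ = 2.4 + 25 = 27.4; e = 28 − 27.4 = 0.6
x=30: ŷ = 2.4 + 30 = 32.4; e = 32 − 32.4 = -0.4
x=35: ŷ = 2.4 + 35 = 37.4; e = 33.4 − 37.4 = -4
x=40: ŷ = 2.4 + 40 = 42.4; e = 45.2 − 42.4 = 2.8
x=45: ŷ = 2.4 + 45 = 47.4; e = 41.6 − 47.4 = -5.8
x=50: ŷ = 2.4 + 50 = 52.4; e = 57.4 − 52.4 = 5
Signs: + + − − + − +
Runs: +×2, −×2, +×1, −×1, +×1 → 5

5 runs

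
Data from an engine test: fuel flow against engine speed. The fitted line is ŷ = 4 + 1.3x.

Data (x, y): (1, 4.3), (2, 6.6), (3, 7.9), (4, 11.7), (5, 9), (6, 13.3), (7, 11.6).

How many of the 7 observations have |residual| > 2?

x=1: ŷ = 4 + 1.3·1 = 5.3; r = 4.3 − 5.3 = -1
x=2: ŷ = 4 + 1.3·2 = 6.6; r = 6.6 − 6.6 = 0
x=3: ŷ = 4 + 1.3·3 = 7.9; r = 7.9 − 7.9 = 0
x=4: ŷ = 4 + 1.3·4 = 9.2; r = 11.7 − 9.2 = 2.5
x=5: ŷ = 4 + 1.3·5 = 10.5; r = 9 − 10.5 = -1.5
x=6: ŷ = 4 + 1.3·6 = 11.8; r = 13.3 − 11.8 = 1.5
x=7: ŷ = 4 + 1.3·7 = 13.1; r = 11.6 − 13.1 = -1.5
|r| > 2: x=4 (|r|=2.5) → 1

1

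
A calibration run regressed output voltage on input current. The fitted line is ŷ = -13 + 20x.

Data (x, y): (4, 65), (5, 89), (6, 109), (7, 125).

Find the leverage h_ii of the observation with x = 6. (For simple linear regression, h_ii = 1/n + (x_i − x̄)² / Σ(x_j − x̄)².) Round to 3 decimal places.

x̄ = (4 + 5 + 6 + 7)/4 = 5.5
Σ(x − x̄)² = 2.25 + 0.25 + 0.25 + 2.25 = 5
h = 1/4 + (0.5)²/5 = 0.25 + 0.05 = 0.300

h = 0.300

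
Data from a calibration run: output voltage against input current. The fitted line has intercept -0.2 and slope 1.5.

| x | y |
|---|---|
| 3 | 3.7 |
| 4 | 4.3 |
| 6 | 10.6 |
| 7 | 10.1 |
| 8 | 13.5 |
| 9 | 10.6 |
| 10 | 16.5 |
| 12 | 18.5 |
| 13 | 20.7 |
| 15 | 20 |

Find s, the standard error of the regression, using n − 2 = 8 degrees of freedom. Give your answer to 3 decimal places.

s = 1.827

x=3: ŷ = -0.2 + 1.5·3 = 4.3; r = 3.7 − 4.3 = -0.6
x=4: ŷ = -0.2 + 1.5·4 = 5.8; r = 4.3 − 5.8 = -1.5
x=6: ŷ = -0.2 + 1.5·6 = 8.8; r = 10.6 − 8.8 = 1.8
x=7: ŷ = -0.2 + 1.5·7 = 10.3; r = 10.1 − 10.3 = -0.2
x=8: ŷ = -0.2 + 1.5·8 = 11.8; r = 13.5 − 11.8 = 1.7
x=9: ŷ = -0.2 + 1.5·9 = 13.3; r = 10.6 − 13.3 = -2.7
x=10: ŷ = -0.2 + 1.5·10 = 14.8; r = 16.5 − 14.8 = 1.7
x=12: ŷ = -0.2 + 1.5·12 = 17.8; r = 18.5 − 17.8 = 0.7
x=13: ŷ = -0.2 + 1.5·13 = 19.3; r = 20.7 − 19.3 = 1.4
x=15: ŷ = -0.2 + 1.5·15 = 22.3; r = 20 − 22.3 = -2.3
SSE = 0.36 + 2.25 + 3.24 + 0.04 + 2.89 + 7.29 + 2.89 + 0.49 + 1.96 + 5.29 = 26.7
s = √(26.7/8) = √3.3375 ≈ 1.827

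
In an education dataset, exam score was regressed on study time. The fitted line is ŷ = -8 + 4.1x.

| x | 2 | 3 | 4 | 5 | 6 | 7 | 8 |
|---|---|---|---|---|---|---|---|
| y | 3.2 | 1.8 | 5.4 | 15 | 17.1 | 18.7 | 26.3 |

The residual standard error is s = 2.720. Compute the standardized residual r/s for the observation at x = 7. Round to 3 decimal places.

-0.735

ŷ = -8 + 4.1·7 = 20.7
r = 18.7 − 20.7 = -2
r/s = -2 / 2.720 = -0.735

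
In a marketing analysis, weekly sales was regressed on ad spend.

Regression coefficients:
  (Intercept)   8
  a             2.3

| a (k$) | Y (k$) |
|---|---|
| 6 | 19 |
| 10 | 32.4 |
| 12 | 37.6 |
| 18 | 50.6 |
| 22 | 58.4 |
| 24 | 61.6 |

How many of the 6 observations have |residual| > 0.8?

a=6: Ŷ = 8 + 2.3·6 = 21.8; r = 19 − 21.8 = -2.8
a=10: Ŷ = 8 + 2.3·10 = 31; r = 32.4 − 31 = 1.4
a=12: Ŷ = 8 + 2.3·12 = 35.6; r = 37.6 − 35.6 = 2
a=18: Ŷ = 8 + 2.3·18 = 49.4; r = 50.6 − 49.4 = 1.2
a=22: Ŷ = 8 + 2.3·22 = 58.6; r = 58.4 − 58.6 = -0.2
a=24: Ŷ = 8 + 2.3·24 = 63.2; r = 61.6 − 63.2 = -1.6
|r| > 0.8: a=6 (|r|=2.8), a=10 (|r|=1.4), a=12 (|r|=2), a=18 (|r|=1.2), a=24 (|r|=1.6) → 5

5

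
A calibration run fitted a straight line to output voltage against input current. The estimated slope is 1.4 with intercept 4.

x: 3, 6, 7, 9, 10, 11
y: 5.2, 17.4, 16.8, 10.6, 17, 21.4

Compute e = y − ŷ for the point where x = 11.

e = 2

ŷ = 4 + 1.4·11 = 19.4
e = 21.4 − 19.4 = 2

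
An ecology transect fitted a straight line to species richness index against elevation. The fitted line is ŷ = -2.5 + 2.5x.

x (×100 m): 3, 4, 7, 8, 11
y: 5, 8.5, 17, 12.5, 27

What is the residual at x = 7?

ŷ = -2.5 + 2.5·7 = 15
e = 17 − 15 = 2

e = 2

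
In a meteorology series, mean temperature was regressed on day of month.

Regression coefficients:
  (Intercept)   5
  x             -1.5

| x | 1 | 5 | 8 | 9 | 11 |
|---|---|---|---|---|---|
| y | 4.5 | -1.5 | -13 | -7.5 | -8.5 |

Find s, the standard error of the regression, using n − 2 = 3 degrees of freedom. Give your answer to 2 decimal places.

x=1: ŷ = 5 − 1.5·1 = 3.5; e = 4.5 − 3.5 = 1
x=5: ŷ = 5 − 1.5·5 = -2.5; e = -1.5 − (-2.5) = 1
x=8: ŷ = 5 − 1.5·8 = -7; e = -13 − (-7) = -6
x=9: ŷ = 5 − 1.5·9 = -8.5; e = -7.5 − (-8.5) = 1
x=11: ŷ = 5 − 1.5·11 = -11.5; e = -8.5 − (-11.5) = 3
SSE = 1 + 1 + 36 + 1 + 9 = 48
s = √(48/3) = √16 ≈ 4.00

s = 4.00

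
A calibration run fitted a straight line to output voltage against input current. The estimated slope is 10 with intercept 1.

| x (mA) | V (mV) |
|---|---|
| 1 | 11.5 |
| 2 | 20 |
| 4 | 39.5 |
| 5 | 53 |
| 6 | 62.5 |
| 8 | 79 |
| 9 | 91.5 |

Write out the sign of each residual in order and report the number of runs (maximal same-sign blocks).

x=1: V̂ = 1 + 10·1 = 11; e = 11.5 − 11 = 0.5
x=2: V̂ = 1 + 10·2 = 21; e = 20 − 21 = -1
x=4: V̂ = 1 + 10·4 = 41; e = 39.5 − 41 = -1.5
x=5: V̂ = 1 + 10·5 = 51; e = 53 − 51 = 2
x=6: V̂ = 1 + 10·6 = 61; e = 62.5 − 61 = 1.5
x=8: V̂ = 1 + 10·8 = 81; e = 79 − 81 = -2
x=9: V̂ = 1 + 10·9 = 91; e = 91.5 − 91 = 0.5
Signs: + − − + + − +
Runs: +×1, −×2, +×2, −×1, +×1 → 5

5 runs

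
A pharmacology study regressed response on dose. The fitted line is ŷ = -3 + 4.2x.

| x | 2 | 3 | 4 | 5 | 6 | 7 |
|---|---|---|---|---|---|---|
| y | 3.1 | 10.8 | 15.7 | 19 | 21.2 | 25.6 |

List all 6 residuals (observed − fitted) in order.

x=2: ŷ = -3 + 4.2·2 = 5.4; e = 3.1 − 5.4 = -2.3
x=3: ŷ = -3 + 4.2·3 = 9.6; e = 10.8 − 9.6 = 1.2
x=4: ŷ = -3 + 4.2·4 = 13.8; e = 15.7 − 13.8 = 1.9
x=5: ŷ = -3 + 4.2·5 = 18; e = 19 − 18 = 1
x=6: ŷ = -3 + 4.2·6 = 22.2; e = 21.2 − 22.2 = -1
x=7: ŷ = -3 + 4.2·7 = 26.4; e = 25.6 − 26.4 = -0.8

-2.3, 1.2, 1.9, 1, -1, -0.8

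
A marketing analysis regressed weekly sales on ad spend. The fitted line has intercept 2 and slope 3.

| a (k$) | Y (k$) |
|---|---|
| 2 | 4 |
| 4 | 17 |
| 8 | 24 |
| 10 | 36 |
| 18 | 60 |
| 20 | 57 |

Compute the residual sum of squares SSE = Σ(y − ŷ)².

a=2: ŷ = 2 + 3·2 = 8; e = 4 − 8 = -4
a=4: ŷ = 2 + 3·4 = 14; e = 17 − 14 = 3
a=8: ŷ = 2 + 3·8 = 26; e = 24 − 26 = -2
a=10: ŷ = 2 + 3·10 = 32; e = 36 − 32 = 4
a=18: ŷ = 2 + 3·18 = 56; e = 60 − 56 = 4
a=20: ŷ = 2 + 3·20 = 62; e = 57 − 62 = -5
SSE = 16 + 9 + 4 + 16 + 16 + 25 = 86

SSE = 86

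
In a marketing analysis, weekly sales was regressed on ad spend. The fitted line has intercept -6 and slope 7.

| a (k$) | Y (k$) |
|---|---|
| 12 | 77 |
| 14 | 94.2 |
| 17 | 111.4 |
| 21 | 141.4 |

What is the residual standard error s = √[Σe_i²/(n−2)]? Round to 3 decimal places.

a=12: Ŷ = -6 + 7·12 = 78; e = 77 − 78 = -1
a=14: Ŷ = -6 + 7·14 = 92; e = 94.2 − 92 = 2.2
a=17: Ŷ = -6 + 7·17 = 113; e = 111.4 − 113 = -1.6
a=21: Ŷ = -6 + 7·21 = 141; e = 141.4 − 141 = 0.4
SSE = 1 + 4.84 + 2.56 + 0.16 = 8.56
s = √(8.56/2) = √4.28 ≈ 2.069

s = 2.069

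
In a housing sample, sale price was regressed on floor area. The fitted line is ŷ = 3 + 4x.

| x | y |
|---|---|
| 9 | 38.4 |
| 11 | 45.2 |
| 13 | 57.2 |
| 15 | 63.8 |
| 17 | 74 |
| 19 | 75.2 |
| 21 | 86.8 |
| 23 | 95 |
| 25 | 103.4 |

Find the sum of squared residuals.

x=9: ŷ = 3 + 4·9 = 39; e = 38.4 − 39 = -0.6
x=11: ŷ = 3 + 4·11 = 47; e = 45.2 − 47 = -1.8
x=13: ŷ = 3 + 4·13 = 55; e = 57.2 − 55 = 2.2
x=15: ŷ = 3 + 4·15 = 63; e = 63.8 − 63 = 0.8
x=17: ŷ = 3 + 4·17 = 71; e = 74 − 71 = 3
x=19: ŷ = 3 + 4·19 = 79; e = 75.2 − 79 = -3.8
x=21: ŷ = 3 + 4·21 = 87; e = 86.8 − 87 = -0.2
x=23: ŷ = 3 + 4·23 = 95; e = 95 − 95 = 0
x=25: ŷ = 3 + 4·25 = 103; e = 103.4 − 103 = 0.4
SSE = 0.36 + 3.24 + 4.84 + 0.64 + 9 + 14.44 + 0.04 + 0 + 0.16 = 32.72

SSE = 32.72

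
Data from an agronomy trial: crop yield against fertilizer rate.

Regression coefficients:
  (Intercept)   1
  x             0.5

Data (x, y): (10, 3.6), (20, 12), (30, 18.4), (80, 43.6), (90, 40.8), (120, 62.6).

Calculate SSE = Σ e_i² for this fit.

SSE = 48.88

x=10: ŷ = 1 + 0.5·10 = 6; e = 3.6 − 6 = -2.4
x=20: ŷ = 1 + 0.5·20 = 11; e = 12 − 11 = 1
x=30: ŷ = 1 + 0.5·30 = 16; e = 18.4 − 16 = 2.4
x=80: ŷ = 1 + 0.5·80 = 41; e = 43.6 − 41 = 2.6
x=90: ŷ = 1 + 0.5·90 = 46; e = 40.8 − 46 = -5.2
x=120: ŷ = 1 + 0.5·120 = 61; e = 62.6 − 61 = 1.6
SSE = 5.76 + 1 + 5.76 + 6.76 + 27.04 + 2.56 = 48.88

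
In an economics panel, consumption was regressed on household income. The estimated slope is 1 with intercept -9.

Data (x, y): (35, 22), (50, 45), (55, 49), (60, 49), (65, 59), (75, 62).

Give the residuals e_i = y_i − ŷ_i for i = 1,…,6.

x=35: ŷ = -9 + 35 = 26; e = 22 − 26 = -4
x=50: ŷ = -9 + 50 = 41; e = 45 − 41 = 4
x=55: ŷ = -9 + 55 = 46; e = 49 − 46 = 3
x=60: ŷ = -9 + 60 = 51; e = 49 − 51 = -2
x=65: ŷ = -9 + 65 = 56; e = 59 − 56 = 3
x=75: ŷ = -9 + 75 = 66; e = 62 − 66 = -4

-4, 4, 3, -2, 3, -4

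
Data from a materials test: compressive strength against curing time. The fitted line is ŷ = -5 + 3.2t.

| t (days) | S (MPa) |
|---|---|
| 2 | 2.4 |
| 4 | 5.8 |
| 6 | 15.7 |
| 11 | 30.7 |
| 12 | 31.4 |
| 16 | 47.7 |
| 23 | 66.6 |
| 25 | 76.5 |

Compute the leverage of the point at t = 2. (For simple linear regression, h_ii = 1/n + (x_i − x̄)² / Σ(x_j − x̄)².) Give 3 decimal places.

t̄ = (2 + 4 + 6 + 11 + 12 + 16 + 23 + 25)/8 = 12.375
Σ(t − t̄)² = 107.641 + 70.1406 + 40.6406 + 1.89062 + 0.140625 + 13.1406 + 112.891 + 159.391 = 505.875
h = 1/8 + (-10.375)²/505.875 = 0.125 + 0.212781 = 0.338

h = 0.338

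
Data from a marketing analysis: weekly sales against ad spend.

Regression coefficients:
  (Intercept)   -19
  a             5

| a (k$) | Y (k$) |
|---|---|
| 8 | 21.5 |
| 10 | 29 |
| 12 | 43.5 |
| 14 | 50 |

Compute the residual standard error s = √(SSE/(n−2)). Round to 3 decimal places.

a=8: ŷ = -19 + 5·8 = 21; e = 21.5 − 21 = 0.5
a=10: ŷ = -19 + 5·10 = 31; e = 29 − 31 = -2
a=12: ŷ = -19 + 5·12 = 41; e = 43.5 − 41 = 2.5
a=14: ŷ = -19 + 5·14 = 51; e = 50 − 51 = -1
SSE = 0.25 + 4 + 6.25 + 1 = 11.5
s = √(11.5/2) = √5.75 ≈ 2.398

s = 2.398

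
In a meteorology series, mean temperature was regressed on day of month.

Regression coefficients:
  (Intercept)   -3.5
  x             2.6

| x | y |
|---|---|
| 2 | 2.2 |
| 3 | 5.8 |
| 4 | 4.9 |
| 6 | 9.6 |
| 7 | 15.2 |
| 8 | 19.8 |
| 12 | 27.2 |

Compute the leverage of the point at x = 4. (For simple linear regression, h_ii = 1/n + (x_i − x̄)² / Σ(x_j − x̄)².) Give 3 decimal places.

h = 0.200

x̄ = (2 + 3 + 4 + 6 + 7 + 8 + 12)/7 = 6
Σ(x − x̄)² = 16 + 9 + 4 + 0 + 1 + 4 + 36 = 70
h = 1/7 + (-2)²/70 = 0.142857 + 0.0571429 = 0.200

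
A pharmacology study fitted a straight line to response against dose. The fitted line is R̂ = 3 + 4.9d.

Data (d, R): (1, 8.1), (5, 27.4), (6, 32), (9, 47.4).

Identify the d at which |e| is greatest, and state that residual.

d=1: R̂ = 3 + 4.9·1 = 7.9; e = 8.1 − 7.9 = 0.2
d=5: R̂ = 3 + 4.9·5 = 27.5; e = 27.4 − 27.5 = -0.1
d=6: R̂ = 3 + 4.9·6 = 32.4; e = 32 − 32.4 = -0.4
d=9: R̂ = 3 + 4.9·9 = 47.1; e = 47.4 − 47.1 = 0.3
Largest |e| is 0.4 at d = 6, residual -0.4.

d = 6, e = -0.4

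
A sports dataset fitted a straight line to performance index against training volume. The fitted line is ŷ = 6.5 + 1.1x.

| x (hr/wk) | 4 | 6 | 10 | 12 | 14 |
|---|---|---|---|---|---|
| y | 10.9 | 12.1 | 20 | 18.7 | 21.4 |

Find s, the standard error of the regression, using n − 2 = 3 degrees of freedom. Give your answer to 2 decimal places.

s = 1.68

x=4: ŷ = 6.5 + 1.1·4 = 10.9; r = 10.9 − 10.9 = 0
x=6: ŷ = 6.5 + 1.1·6 = 13.1; r = 12.1 − 13.1 = -1
x=10: ŷ = 6.5 + 1.1·10 = 17.5; r = 20 − 17.5 = 2.5
x=12: ŷ = 6.5 + 1.1·12 = 19.7; r = 18.7 − 19.7 = -1
x=14: ŷ = 6.5 + 1.1·14 = 21.9; r = 21.4 − 21.9 = -0.5
SSE = 0 + 1 + 6.25 + 1 + 0.25 = 8.5
s = √(8.5/3) = √2.83333 ≈ 1.68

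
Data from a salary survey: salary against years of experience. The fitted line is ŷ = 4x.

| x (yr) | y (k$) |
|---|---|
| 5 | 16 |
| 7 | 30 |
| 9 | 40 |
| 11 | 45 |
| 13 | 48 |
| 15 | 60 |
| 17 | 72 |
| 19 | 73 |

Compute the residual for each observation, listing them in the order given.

-4, 2, 4, 1, -4, 0, 4, -3

x=5: ŷ = 4·5 = 20; e = 16 − 20 = -4
x=7: ŷ = 4·7 = 28; e = 30 − 28 = 2
x=9: ŷ = 4·9 = 36; e = 40 − 36 = 4
x=11: ŷ = 4·11 = 44; e = 45 − 44 = 1
x=13: ŷ = 4·13 = 52; e = 48 − 52 = -4
x=15: ŷ = 4·15 = 60; e = 60 − 60 = 0
x=17: ŷ = 4·17 = 68; e = 72 − 68 = 4
x=19: ŷ = 4·19 = 76; e = 73 − 76 = -3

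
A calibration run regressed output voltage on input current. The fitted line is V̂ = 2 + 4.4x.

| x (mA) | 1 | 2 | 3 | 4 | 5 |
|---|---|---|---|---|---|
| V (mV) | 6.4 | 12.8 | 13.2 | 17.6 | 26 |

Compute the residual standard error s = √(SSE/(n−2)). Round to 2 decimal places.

s = 2.31

x=1: V̂ = 2 + 4.4·1 = 6.4; r = 6.4 − 6.4 = 0
x=2: V̂ = 2 + 4.4·2 = 10.8; r = 12.8 − 10.8 = 2
x=3: V̂ = 2 + 4.4·3 = 15.2; r = 13.2 − 15.2 = -2
x=4: V̂ = 2 + 4.4·4 = 19.6; r = 17.6 − 19.6 = -2
x=5: V̂ = 2 + 4.4·5 = 24; r = 26 − 24 = 2
SSE = 0 + 4 + 4 + 4 + 4 = 16
s = √(16/3) = √5.33333 ≈ 2.31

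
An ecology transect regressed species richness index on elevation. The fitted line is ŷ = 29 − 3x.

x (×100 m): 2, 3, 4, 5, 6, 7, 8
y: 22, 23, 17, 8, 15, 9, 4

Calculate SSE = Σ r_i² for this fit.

SSE = 64

x=2: ŷ = 29 − 3·2 = 23; r = 22 − 23 = -1
x=3: ŷ = 29 − 3·3 = 20; r = 23 − 20 = 3
x=4: ŷ = 29 − 3·4 = 17; r = 17 − 17 = 0
x=5: ŷ = 29 − 3·5 = 14; r = 8 − 14 = -6
x=6: ŷ = 29 − 3·6 = 11; r = 15 − 11 = 4
x=7: ŷ = 29 − 3·7 = 8; r = 9 − 8 = 1
x=8: ŷ = 29 − 3·8 = 5; r = 4 − 5 = -1
SSE = 1 + 9 + 0 + 36 + 16 + 1 + 1 = 64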